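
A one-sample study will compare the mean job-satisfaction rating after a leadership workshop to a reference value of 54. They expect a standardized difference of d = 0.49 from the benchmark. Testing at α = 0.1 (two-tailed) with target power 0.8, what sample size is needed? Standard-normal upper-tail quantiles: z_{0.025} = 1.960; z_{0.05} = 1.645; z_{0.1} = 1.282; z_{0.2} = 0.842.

n = 26

For a one-sample test: n = ((z_{α/2} + z_β) / d)².
z_{α/2} + z_β = 1.645 + 0.842 = 2.487.
n = (2.487 / 0.49)² = 5.076² = 25.76.
Round up.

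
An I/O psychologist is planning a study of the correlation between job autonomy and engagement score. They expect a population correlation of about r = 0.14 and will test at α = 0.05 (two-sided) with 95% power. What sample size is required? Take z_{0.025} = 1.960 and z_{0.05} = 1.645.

Fisher's z: C = ½·ln((1+r)/(1−r)) = ½·ln(1.3256) = 0.1409.
n = ((z_{α/2} + z_β)/C)² + 3.
(1.960 + 1.645) / 0.1409 = 3.605 / 0.1409 = 25.586.
n = 25.586² + 3 = 654.62 + 3 = 657.6.
Round up.

n = 658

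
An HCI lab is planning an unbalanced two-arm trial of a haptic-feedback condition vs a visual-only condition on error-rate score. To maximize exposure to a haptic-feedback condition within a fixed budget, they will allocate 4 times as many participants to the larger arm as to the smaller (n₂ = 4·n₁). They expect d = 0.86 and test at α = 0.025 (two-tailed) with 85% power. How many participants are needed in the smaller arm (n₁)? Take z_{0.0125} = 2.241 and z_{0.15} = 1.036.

With allocation ratio k = n₂/n₁ = 4, Var(x̄₁−x̄₂) = σ²(1/n₁ + 1/(k·n₁)) = σ²·(k+1)/(k·n₁).
So n₁ = (1 + 1/k)·((z_{α/2} + z_β)/d)² = 1.250 × (3.277/0.86)².
n₁ = 1.250 × 14.52 = 18.1.
Round up: n₁ = 19, giving n₂ = 4 × 19 = 76.

n₁ = 19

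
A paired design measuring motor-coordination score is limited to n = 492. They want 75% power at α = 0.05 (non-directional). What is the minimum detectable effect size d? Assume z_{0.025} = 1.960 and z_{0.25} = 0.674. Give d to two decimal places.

For a single sample (or paired design) of n = 492: d_min = (z_{α/2} + z_β)/√n.
z-sum = 1.960 + 0.674 = 2.634.
d_min = 2.634 / √492 = 2.634 / 22.181 = 0.119.

d_min ≈ 0.12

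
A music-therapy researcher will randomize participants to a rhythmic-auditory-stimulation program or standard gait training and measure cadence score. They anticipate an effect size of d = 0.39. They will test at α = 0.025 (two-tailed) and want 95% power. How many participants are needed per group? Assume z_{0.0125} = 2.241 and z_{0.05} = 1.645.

n = 199 per group

For two independent groups with equal n: n = 2·((z_{α/2} + z_β) / d)².
z_{α/2} + z_β = 2.241 + 1.645 = 3.886.
n = 2 × (3.886 / 0.39)² = 2 × 9.964² = 2 × 99.28 = 198.6.
Round up to the next whole participant.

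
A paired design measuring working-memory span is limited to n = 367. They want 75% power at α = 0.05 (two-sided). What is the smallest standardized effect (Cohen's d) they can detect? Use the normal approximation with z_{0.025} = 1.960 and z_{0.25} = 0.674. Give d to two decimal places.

For a single sample (or paired design) of n = 367: d_min = (z_{α/2} + z_β)/√n.
z-sum = 1.960 + 0.674 = 2.634.
d_min = 2.634 / √367 = 2.634 / 19.157 = 0.137.

d_min ≈ 0.14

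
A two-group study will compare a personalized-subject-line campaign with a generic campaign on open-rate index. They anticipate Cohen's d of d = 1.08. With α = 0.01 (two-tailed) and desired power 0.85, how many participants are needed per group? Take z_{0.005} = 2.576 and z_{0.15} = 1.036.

n = 23 per group

For two independent groups with equal n: n = 2·((z_{α/2} + z_β) / d)².
z_{α/2} + z_β = 2.576 + 1.036 = 3.612.
n = 2 × (3.612 / 1.08)² = 2 × 3.344² = 2 × 11.19 = 22.4.
Round up to the next whole participant.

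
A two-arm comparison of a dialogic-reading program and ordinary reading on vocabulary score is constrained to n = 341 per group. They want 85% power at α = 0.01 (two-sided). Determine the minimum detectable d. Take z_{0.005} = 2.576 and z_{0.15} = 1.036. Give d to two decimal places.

For two independent groups of n = 341 each: d_min = (z_{α/2} + z_β)·√(2/n).
z-sum = 2.576 + 1.036 = 3.612.
d_min = 3.612 × √(2/341) = 3.612 × 0.0766 = 0.277.

d_min ≈ 0.28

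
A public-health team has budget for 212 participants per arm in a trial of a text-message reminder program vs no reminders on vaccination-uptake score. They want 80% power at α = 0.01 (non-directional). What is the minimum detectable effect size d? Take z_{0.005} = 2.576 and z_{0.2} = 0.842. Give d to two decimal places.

d_min ≈ 0.33

For two independent groups of n = 212 each: d_min = (z_{α/2} + z_β)·√(2/n).
z-sum = 2.576 + 0.842 = 3.418.
d_min = 3.418 × √(2/212) = 3.418 × 0.0971 = 0.332.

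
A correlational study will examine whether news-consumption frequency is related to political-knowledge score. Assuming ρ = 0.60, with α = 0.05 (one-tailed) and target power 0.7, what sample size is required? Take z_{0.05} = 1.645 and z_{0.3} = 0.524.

Fisher's z: C = ½·ln((1+r)/(1−r)) = ½·ln(4.0000) = 0.6931.
n = ((z_{α} + z_β)/C)² + 3.
(1.645 + 0.524) / 0.6931 = 2.169 / 0.6931 = 3.129.
n = 3.129² + 3 = 9.79 + 3 = 12.8.
Round up.

n = 13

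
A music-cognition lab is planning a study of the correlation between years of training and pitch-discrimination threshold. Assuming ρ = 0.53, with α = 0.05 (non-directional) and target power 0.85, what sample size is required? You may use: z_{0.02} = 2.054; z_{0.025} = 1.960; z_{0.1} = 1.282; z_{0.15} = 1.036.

Fisher's z: C = ½·ln((1+r)/(1−r)) = ½·ln(3.2553) = 0.5901.
n = ((z_{α/2} + z_β)/C)² + 3.
(1.960 + 1.036) / 0.5901 = 2.996 / 0.5901 = 5.077.
n = 5.077² + 3 = 25.78 + 3 = 28.8.
Round up.

n = 29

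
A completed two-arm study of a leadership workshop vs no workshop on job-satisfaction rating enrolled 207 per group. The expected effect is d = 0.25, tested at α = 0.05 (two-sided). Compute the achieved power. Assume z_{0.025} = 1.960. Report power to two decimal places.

For two equal groups, power = Φ(d·√(n/2) − z_{α/2}).
d·√(n/2) = 0.25 × √(207/2) = 0.25 × 10.173 = 2.543.
z_β = 2.543 − 1.960 = 0.583.
Power = Φ(0.583) = 0.720.

power ≈ 0.72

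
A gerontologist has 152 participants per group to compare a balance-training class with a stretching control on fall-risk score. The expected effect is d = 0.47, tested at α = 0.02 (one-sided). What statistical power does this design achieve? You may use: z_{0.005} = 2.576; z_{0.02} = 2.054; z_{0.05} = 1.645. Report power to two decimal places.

For two equal groups, power = Φ(d·√(n/2) − z_{α}).
d·√(n/2) = 0.47 × √(152/2) = 0.47 × 8.718 = 4.097.
z_β = 4.097 − 2.054 = 2.043.
Power = Φ(2.043) = 0.979.

power ≈ 0.98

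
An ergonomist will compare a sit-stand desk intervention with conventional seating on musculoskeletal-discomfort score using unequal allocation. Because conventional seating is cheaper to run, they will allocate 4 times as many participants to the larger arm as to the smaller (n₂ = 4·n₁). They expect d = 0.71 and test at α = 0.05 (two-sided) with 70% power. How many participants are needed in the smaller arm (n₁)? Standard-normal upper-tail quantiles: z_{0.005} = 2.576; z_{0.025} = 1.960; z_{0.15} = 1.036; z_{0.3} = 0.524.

n₁ = 16

With allocation ratio k = n₂/n₁ = 4, Var(x̄₁−x̄₂) = σ²(1/n₁ + 1/(k·n₁)) = σ²·(k+1)/(k·n₁).
So n₁ = (1 + 1/k)·((z_{α/2} + z_β)/d)² = 1.250 × (2.484/0.71)².
n₁ = 1.250 × 12.24 = 15.3.
Round up: n₁ = 16, giving n₂ = 4 × 16 = 64.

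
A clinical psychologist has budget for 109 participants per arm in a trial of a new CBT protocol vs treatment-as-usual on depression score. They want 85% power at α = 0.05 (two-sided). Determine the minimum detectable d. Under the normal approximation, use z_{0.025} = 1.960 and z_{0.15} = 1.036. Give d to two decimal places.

d_min ≈ 0.41

For two independent groups of n = 109 each: d_min = (z_{α/2} + z_β)·√(2/n).
z-sum = 1.960 + 1.036 = 2.996.
d_min = 2.996 × √(2/109) = 2.996 × 0.1355 = 0.406.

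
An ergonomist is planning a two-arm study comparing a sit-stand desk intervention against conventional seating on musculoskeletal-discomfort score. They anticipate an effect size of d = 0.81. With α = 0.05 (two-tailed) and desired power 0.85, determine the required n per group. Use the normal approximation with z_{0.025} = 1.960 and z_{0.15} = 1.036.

For two independent groups with equal n: n = 2·((z_{α/2} + z_β) / d)².
z_{α/2} + z_β = 1.960 + 1.036 = 2.996.
n = 2 × (2.996 / 0.81)² = 2 × 3.699² = 2 × 13.68 = 27.4.
Round up to the next whole participant.

n = 28 per group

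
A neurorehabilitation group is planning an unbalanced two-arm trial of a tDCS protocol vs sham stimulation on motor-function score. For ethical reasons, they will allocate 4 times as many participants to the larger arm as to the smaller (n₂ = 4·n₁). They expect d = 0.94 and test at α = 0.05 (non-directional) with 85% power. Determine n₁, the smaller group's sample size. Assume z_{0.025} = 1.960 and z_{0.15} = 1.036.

With allocation ratio k = n₂/n₁ = 4, Var(x̄₁−x̄₂) = σ²(1/n₁ + 1/(k·n₁)) = σ²·(k+1)/(k·n₁).
So n₁ = (1 + 1/k)·((z_{α/2} + z_β)/d)² = 1.250 × (2.996/0.94)².
n₁ = 1.250 × 10.16 = 12.7.
Round up: n₁ = 13, giving n₂ = 4 × 13 = 52.

n₁ = 13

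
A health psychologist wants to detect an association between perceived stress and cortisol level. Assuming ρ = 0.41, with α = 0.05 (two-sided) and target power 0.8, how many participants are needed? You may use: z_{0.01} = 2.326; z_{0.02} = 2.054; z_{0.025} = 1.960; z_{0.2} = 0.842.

Fisher's z: C = ½·ln((1+r)/(1−r)) = ½·ln(2.3898) = 0.4356.
n = ((z_{α/2} + z_β)/C)² + 3.
(1.960 + 0.842) / 0.4356 = 2.802 / 0.4356 = 6.433.
n = 6.433² + 3 = 41.38 + 3 = 44.4.
Round up.

n = 45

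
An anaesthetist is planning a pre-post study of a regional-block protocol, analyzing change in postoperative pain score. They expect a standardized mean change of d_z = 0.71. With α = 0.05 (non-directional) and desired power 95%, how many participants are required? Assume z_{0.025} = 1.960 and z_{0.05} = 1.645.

n = 26 pairs

For a paired (one-sample on differences) test: n = ((z_{α/2} + z_β) / d)².
z_{α/2} + z_β = 1.960 + 1.645 = 3.605.
n = (3.605 / 0.71)² = 5.077² = 25.78.
Round up.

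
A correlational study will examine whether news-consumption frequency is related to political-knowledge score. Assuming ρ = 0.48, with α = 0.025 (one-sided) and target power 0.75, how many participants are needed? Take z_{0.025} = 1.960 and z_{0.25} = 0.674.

Fisher's z: C = ½·ln((1+r)/(1−r)) = ½·ln(2.8462) = 0.5230.
n = ((z_{α} + z_β)/C)² + 3.
(1.960 + 0.674) / 0.5230 = 2.634 / 0.5230 = 5.036.
n = 5.036² + 3 = 25.36 + 3 = 28.4.
Round up.

n = 29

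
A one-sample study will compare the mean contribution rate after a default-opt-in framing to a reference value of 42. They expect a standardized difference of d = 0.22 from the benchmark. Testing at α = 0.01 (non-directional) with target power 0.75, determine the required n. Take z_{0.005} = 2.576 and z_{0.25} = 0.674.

n = 219

For a one-sample test: n = ((z_{α/2} + z_β) / d)².
z_{α/2} + z_β = 2.576 + 0.674 = 3.250.
n = (3.250 / 0.22)² = 14.773² = 218.23.
Round up.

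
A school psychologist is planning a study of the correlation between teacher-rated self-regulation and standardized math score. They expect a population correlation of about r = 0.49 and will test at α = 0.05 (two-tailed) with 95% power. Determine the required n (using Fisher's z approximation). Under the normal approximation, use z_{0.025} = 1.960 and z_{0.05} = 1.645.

Fisher's z: C = ½·ln((1+r)/(1−r)) = ½·ln(2.9216) = 0.5361.
n = ((z_{α/2} + z_β)/C)² + 3.
(1.960 + 1.645) / 0.5361 = 3.605 / 0.5361 = 6.724.
n = 6.724² + 3 = 45.22 + 3 = 48.2.
Round up.

n = 49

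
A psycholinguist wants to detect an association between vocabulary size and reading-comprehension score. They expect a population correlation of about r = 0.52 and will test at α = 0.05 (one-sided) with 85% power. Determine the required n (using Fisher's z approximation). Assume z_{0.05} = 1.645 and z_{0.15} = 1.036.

Fisher's z: C = ½·ln((1+r)/(1−r)) = ½·ln(3.1667) = 0.5763.
n = ((z_{α} + z_β)/C)² + 3.
(1.645 + 1.036) / 0.5763 = 2.681 / 0.5763 = 4.652.
n = 4.652² + 3 = 21.64 + 3 = 24.6.
Round up.

n = 25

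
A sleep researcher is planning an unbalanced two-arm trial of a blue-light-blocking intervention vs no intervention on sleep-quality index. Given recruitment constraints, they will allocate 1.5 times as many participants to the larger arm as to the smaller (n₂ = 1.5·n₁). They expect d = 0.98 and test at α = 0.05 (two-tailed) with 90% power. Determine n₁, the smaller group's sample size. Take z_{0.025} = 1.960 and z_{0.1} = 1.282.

With allocation ratio k = n₂/n₁ = 1.5, Var(x̄₁−x̄₂) = σ²(1/n₁ + 1/(k·n₁)) = σ²·(k+1)/(k·n₁).
So n₁ = (1 + 1/k)·((z_{α/2} + z_β)/d)² = 1.667 × (3.242/0.98)².
n₁ = 1.667 × 10.94 = 18.2.
Round up: n₁ = 19, giving n₂ = ⌈1.5 × 19⌉ = ⌈28.5⌉ = 29.

n₁ = 19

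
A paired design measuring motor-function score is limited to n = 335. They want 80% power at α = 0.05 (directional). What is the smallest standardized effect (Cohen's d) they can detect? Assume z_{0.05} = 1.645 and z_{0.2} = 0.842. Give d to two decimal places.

d_min ≈ 0.14

For a single sample (or paired design) of n = 335: d_min = (z_{α} + z_β)/√n.
z-sum = 1.645 + 0.842 = 2.487.
d_min = 2.487 / √335 = 2.487 / 18.303 = 0.136.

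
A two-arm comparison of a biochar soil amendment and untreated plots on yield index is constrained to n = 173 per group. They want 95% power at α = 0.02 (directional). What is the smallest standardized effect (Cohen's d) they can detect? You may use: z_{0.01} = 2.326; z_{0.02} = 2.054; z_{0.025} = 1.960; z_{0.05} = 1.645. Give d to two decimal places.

For two independent groups of n = 173 each: d_min = (z_{α} + z_β)·√(2/n).
z-sum = 2.054 + 1.645 = 3.699.
d_min = 3.699 × √(2/173) = 3.699 × 0.1075 = 0.398.

d_min ≈ 0.40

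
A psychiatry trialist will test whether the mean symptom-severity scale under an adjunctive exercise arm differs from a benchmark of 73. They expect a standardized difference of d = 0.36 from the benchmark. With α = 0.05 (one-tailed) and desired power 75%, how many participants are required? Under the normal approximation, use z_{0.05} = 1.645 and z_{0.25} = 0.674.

For a one-sample test: n = ((z_{α} + z_β) / d)².
z_{α} + z_β = 1.645 + 0.674 = 2.319.
n = (2.319 / 0.36)² = 6.442² = 41.50.
Round up.

n = 42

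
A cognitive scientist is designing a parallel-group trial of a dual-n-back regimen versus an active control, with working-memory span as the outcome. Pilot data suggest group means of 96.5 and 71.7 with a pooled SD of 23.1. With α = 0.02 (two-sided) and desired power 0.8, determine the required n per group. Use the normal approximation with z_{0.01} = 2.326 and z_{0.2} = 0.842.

n = 18 per group

Cohen's d = |M₁ − M₂| / SD_pooled = |96.5 − 71.7| / 23.1 = 24.8 / 23.1 = 1.074.
For two independent groups with equal n: n = 2·((z_{α/2} + z_β) / d)².
z_{α/2} + z_β = 2.326 + 0.842 = 3.168.
n = 2 × (3.168 / 1.074)² = 2 × 2.950² = 2 × 8.70 = 17.4.
Round up to the next whole participant.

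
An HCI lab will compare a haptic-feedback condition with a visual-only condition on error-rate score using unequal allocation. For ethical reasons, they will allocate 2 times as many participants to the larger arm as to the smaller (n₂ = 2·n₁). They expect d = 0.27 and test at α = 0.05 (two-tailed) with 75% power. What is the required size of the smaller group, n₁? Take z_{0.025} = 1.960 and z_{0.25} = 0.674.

With allocation ratio k = n₂/n₁ = 2, Var(x̄₁−x̄₂) = σ²(1/n₁ + 1/(k·n₁)) = σ²·(k+1)/(k·n₁).
So n₁ = (1 + 1/k)·((z_{α/2} + z_β)/d)² = 1.500 × (2.634/0.27)².
n₁ = 1.500 × 95.17 = 142.8.
Round up: n₁ = 143, giving n₂ = 2 × 143 = 286.

n₁ = 143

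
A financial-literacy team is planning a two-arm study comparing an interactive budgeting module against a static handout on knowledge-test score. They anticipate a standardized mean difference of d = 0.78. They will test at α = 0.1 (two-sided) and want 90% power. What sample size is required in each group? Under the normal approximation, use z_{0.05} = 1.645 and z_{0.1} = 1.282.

For two independent groups with equal n: n = 2·((z_{α/2} + z_β) / d)².
z_{α/2} + z_β = 1.645 + 1.282 = 2.927.
n = 2 × (2.927 / 0.78)² = 2 × 3.753² = 2 × 14.08 = 28.2.
Round up to the next whole participant.

n = 29 per group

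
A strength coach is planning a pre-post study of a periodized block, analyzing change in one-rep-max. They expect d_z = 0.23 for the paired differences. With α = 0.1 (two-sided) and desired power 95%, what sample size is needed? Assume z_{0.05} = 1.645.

n = 205 pairs

For a paired (one-sample on differences) test: n = ((z_{α/2} + z_β) / d)².
z_{α/2} + z_β = 1.645 + 1.645 = 3.290.
n = (3.290 / 0.23)² = 14.304² = 204.61.
Round up.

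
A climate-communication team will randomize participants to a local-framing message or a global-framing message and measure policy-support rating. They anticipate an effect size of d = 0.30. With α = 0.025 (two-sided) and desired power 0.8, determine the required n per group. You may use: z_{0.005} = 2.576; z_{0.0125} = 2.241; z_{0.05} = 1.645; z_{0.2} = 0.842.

For two independent groups with equal n: n = 2·((z_{α/2} + z_β) / d)².
z_{α/2} + z_β = 2.241 + 0.842 = 3.083.
n = 2 × (3.083 / 0.30)² = 2 × 10.277² = 2 × 105.61 = 211.2.
Round up to the next whole participant.

n = 212 per group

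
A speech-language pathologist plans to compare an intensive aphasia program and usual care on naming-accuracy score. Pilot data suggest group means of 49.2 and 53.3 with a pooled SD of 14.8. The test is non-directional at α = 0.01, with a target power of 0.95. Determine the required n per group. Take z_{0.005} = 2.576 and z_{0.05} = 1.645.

Cohen's d = |M₁ − M₂| / SD_pooled = |49.2 − 53.3| / 14.8 = 4.1 / 14.8 = 0.277.
For two independent groups with equal n: n = 2·((z_{α/2} + z_β) / d)².
z_{α/2} + z_β = 2.576 + 1.645 = 4.221.
n = 2 × (4.221 / 0.277)² = 2 × 15.238² = 2 × 232.20 = 464.4.
Round up to the next whole participant.

n = 465 per group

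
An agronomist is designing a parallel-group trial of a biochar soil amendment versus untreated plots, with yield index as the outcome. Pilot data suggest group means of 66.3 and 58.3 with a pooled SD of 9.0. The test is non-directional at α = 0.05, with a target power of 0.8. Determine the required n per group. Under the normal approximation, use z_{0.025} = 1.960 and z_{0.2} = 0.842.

Cohen's d = |M₁ − M₂| / SD_pooled = |66.3 − 58.3| / 9.0 = 8.0 / 9.0 = 0.889.
For two independent groups with equal n: n = 2·((z_{α/2} + z_β) / d)².
z_{α/2} + z_β = 1.960 + 0.842 = 2.802.
n = 2 × (2.802 / 0.889)² = 2 × 3.152² = 2 × 9.93 = 19.9.
Round up to the next whole participant.

n = 20 per group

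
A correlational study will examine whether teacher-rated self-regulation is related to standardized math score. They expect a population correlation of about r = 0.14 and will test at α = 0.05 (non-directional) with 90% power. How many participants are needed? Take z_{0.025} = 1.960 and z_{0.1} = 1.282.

Fisher's z: C = ½·ln((1+r)/(1−r)) = ½·ln(1.3256) = 0.1409.
n = ((z_{α/2} + z_β)/C)² + 3.
(1.960 + 1.282) / 0.1409 = 3.242 / 0.1409 = 23.009.
n = 23.009² + 3 = 529.42 + 3 = 532.4.
Round up.

n = 533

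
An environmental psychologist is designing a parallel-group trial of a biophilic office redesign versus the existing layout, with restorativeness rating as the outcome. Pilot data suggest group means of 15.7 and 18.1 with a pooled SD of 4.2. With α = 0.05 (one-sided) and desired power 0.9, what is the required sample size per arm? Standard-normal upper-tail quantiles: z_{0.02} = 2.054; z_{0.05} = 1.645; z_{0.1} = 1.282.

Cohen's d = |M₁ − M₂| / SD_pooled = |15.7 − 18.1| / 4.2 = 2.4 / 4.2 = 0.571.
For two independent groups with equal n: n = 2·((z_{α} + z_β) / d)².
z_{α} + z_β = 1.645 + 1.282 = 2.927.
n = 2 × (2.927 / 0.571)² = 2 × 5.126² = 2 × 26.28 = 52.6.
Round up to the next whole participant.

n = 53 per group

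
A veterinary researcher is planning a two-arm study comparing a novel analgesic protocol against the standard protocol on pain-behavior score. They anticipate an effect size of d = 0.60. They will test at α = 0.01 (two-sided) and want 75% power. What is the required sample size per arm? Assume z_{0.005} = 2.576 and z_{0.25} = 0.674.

For two independent groups with equal n: n = 2·((z_{α/2} + z_β) / d)².
z_{α/2} + z_β = 2.576 + 0.674 = 3.250.
n = 2 × (3.250 / 0.60)² = 2 × 5.417² = 2 × 29.34 = 58.7.
Round up to the next whole participant.

n = 59 per group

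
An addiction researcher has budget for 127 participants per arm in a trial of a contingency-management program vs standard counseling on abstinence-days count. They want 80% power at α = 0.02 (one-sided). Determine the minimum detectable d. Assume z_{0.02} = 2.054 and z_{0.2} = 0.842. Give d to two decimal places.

For two independent groups of n = 127 each: d_min = (z_{α} + z_β)·√(2/n).
z-sum = 2.054 + 0.842 = 2.896.
d_min = 2.896 × √(2/127) = 2.896 × 0.1255 = 0.363.

d_min ≈ 0.36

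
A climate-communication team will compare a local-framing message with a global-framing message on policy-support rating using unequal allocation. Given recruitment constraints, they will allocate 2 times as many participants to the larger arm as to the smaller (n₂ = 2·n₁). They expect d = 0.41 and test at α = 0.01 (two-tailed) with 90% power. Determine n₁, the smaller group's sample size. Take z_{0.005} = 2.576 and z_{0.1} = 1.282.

With allocation ratio k = n₂/n₁ = 2, Var(x̄₁−x̄₂) = σ²(1/n₁ + 1/(k·n₁)) = σ²·(k+1)/(k·n₁).
So n₁ = (1 + 1/k)·((z_{α/2} + z_β)/d)² = 1.500 × (3.858/0.41)².
n₁ = 1.500 × 88.54 = 132.8.
Round up: n₁ = 133, giving n₂ = 2 × 133 = 266.

n₁ = 133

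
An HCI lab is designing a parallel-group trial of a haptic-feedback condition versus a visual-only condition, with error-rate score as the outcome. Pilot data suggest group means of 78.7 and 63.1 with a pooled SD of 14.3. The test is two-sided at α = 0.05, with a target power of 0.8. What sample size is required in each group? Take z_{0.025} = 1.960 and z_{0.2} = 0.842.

Cohen's d = |M₁ − M₂| / SD_pooled = |78.7 − 63.1| / 14.3 = 15.6 / 14.3 = 1.091.
For two independent groups with equal n: n = 2·((z_{α/2} + z_β) / d)².
z_{α/2} + z_β = 1.960 + 0.842 = 2.802.
n = 2 × (2.802 / 1.091)² = 2 × 2.568² = 2 × 6.60 = 13.2.
Round up to the next whole participant.

n = 14 per group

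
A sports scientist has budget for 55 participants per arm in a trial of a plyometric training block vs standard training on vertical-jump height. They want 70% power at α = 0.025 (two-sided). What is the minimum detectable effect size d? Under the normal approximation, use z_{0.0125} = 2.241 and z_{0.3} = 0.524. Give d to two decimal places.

For two independent groups of n = 55 each: d_min = (z_{α/2} + z_β)·√(2/n).
z-sum = 2.241 + 0.524 = 2.765.
d_min = 2.765 × √(2/55) = 2.765 × 0.1907 = 0.527.

d_min ≈ 0.53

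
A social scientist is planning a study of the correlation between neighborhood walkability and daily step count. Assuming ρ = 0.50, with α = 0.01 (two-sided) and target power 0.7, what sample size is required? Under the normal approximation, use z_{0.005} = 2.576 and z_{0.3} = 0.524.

n = 35

Fisher's z: C = ½·ln((1+r)/(1−r)) = ½·ln(3.0000) = 0.5493.
n = ((z_{α/2} + z_β)/C)² + 3.
(2.576 + 0.524) / 0.5493 = 3.100 / 0.5493 = 5.644.
n = 5.644² + 3 = 31.85 + 3 = 34.8.
Round up.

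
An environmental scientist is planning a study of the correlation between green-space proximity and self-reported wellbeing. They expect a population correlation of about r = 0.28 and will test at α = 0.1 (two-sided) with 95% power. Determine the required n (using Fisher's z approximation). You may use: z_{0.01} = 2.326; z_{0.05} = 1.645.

Fisher's z: C = ½·ln((1+r)/(1−r)) = ½·ln(1.7778) = 0.2877.
n = ((z_{α/2} + z_β)/C)² + 3.
(1.645 + 1.645) / 0.2877 = 3.290 / 0.2877 = 11.436.
n = 11.436² + 3 = 130.77 + 3 = 133.8.
Round up.

n = 134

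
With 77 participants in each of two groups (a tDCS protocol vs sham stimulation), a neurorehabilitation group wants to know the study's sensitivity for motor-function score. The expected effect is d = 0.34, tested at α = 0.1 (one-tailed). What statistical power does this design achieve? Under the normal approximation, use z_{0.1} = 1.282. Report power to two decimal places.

For two equal groups, power = Φ(d·√(n/2) − z_{α}).
d·√(n/2) = 0.34 × √(77/2) = 0.34 × 6.205 = 2.110.
z_β = 2.110 − 1.282 = 0.828.
Power = Φ(0.828) = 0.796.

power ≈ 0.80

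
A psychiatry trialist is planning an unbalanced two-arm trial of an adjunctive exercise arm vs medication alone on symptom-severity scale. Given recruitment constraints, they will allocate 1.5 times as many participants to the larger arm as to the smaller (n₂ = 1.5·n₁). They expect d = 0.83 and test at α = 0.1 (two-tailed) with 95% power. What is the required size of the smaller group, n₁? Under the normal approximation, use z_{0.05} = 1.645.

With allocation ratio k = n₂/n₁ = 1.5, Var(x̄₁−x̄₂) = σ²(1/n₁ + 1/(k·n₁)) = σ²·(k+1)/(k·n₁).
So n₁ = (1 + 1/k)·((z_{α/2} + z_β)/d)² = 1.667 × (3.290/0.83)².
n₁ = 1.667 × 15.71 = 26.2.
Round up: n₁ = 27, giving n₂ = ⌈1.5 × 27⌉ = ⌈40.5⌉ = 41.

n₁ = 27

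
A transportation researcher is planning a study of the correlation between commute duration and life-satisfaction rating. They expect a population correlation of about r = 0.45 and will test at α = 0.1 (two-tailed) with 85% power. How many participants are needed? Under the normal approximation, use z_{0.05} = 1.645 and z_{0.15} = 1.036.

n = 34

Fisher's z: C = ½·ln((1+r)/(1−r)) = ½·ln(2.6364) = 0.4847.
n = ((z_{α/2} + z_β)/C)² + 3.
(1.645 + 1.036) / 0.4847 = 2.681 / 0.4847 = 5.531.
n = 5.531² + 3 = 30.59 + 3 = 33.6.
Round up.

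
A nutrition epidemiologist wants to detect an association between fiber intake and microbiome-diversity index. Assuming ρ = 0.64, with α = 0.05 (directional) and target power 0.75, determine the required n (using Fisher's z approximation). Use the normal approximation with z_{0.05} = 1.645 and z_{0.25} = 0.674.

n = 13

Fisher's z: C = ½·ln((1+r)/(1−r)) = ½·ln(4.5556) = 0.7582.
n = ((z_{α} + z_β)/C)² + 3.
(1.645 + 0.674) / 0.7582 = 2.319 / 0.7582 = 3.059.
n = 3.059² + 3 = 9.35 + 3 = 12.4.
Round up.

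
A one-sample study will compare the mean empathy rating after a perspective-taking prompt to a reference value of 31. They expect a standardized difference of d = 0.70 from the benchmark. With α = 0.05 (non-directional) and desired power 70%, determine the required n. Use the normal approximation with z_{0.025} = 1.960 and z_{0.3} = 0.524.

For a one-sample test: n = ((z_{α/2} + z_β) / d)².
z_{α/2} + z_β = 1.960 + 0.524 = 2.484.
n = (2.484 / 0.70)² = 3.549² = 12.59.
Round up.

n = 13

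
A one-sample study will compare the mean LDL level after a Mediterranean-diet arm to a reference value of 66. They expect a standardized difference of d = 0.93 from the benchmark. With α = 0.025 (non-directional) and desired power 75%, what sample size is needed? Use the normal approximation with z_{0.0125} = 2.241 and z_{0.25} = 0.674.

For a one-sample test: n = ((z_{α/2} + z_β) / d)².
z_{α/2} + z_β = 2.241 + 0.674 = 2.915.
n = (2.915 / 0.93)² = 3.134² = 9.82.
Round up.

n = 10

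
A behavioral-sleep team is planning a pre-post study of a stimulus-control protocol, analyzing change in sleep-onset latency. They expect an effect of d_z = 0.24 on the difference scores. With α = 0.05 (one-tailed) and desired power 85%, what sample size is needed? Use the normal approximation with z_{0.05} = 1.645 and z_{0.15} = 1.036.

n = 125 pairs

For a paired (one-sample on differences) test: n = ((z_{α} + z_β) / d)².
z_{α} + z_β = 1.645 + 1.036 = 2.681.
n = (2.681 / 0.24)² = 11.171² = 124.79.
Round up.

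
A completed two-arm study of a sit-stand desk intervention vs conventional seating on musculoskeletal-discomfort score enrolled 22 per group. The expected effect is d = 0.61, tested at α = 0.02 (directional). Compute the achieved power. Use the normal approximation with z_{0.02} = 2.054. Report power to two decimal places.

For two equal groups, power = Φ(d·√(n/2) − z_{α}).
d·√(n/2) = 0.61 × √(22/2) = 0.61 × 3.317 = 2.023.
z_β = 2.023 − 2.054 = -0.031.
Power = Φ(-0.031) = 0.488.

power ≈ 0.49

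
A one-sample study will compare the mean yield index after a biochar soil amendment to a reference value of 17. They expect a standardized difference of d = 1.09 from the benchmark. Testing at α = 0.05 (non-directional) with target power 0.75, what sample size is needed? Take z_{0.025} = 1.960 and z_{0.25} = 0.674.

n = 6

For a one-sample test: n = ((z_{α/2} + z_β) / d)².
z_{α/2} + z_β = 1.960 + 0.674 = 2.634.
n = (2.634 / 1.09)² = 2.417² = 5.84.
Round up.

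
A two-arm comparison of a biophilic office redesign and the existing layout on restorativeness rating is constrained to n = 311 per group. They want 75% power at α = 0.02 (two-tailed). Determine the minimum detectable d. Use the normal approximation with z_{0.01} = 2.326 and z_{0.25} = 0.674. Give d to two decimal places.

For two independent groups of n = 311 each: d_min = (z_{α/2} + z_β)·√(2/n).
z-sum = 2.326 + 0.674 = 3.000.
d_min = 3.000 × √(2/311) = 3.000 × 0.0802 = 0.241.

d_min ≈ 0.24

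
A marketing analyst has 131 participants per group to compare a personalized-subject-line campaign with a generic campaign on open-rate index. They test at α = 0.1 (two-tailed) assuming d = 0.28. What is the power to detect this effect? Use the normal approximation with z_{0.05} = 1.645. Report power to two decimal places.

power ≈ 0.73

For two equal groups, power = Φ(d·√(n/2) − z_{α/2}).
d·√(n/2) = 0.28 × √(131/2) = 0.28 × 8.093 = 2.266.
z_β = 2.266 − 1.645 = 0.621.
Power = Φ(0.621) = 0.733.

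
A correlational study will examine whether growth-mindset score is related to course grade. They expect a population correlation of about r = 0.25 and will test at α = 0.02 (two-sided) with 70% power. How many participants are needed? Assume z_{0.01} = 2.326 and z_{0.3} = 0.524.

Fisher's z: C = ½·ln((1+r)/(1−r)) = ½·ln(1.6667) = 0.2554.
n = ((z_{α/2} + z_β)/C)² + 3.
(2.326 + 0.524) / 0.2554 = 2.850 / 0.2554 = 11.159.
n = 11.159² + 3 = 124.52 + 3 = 127.5.
Round up.

n = 128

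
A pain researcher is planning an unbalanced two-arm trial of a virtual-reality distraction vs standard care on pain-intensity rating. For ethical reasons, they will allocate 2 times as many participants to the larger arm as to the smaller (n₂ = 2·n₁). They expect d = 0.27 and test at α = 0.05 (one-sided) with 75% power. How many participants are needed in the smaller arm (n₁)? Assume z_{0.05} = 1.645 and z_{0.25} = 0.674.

n₁ = 111

With allocation ratio k = n₂/n₁ = 2, Var(x̄₁−x̄₂) = σ²(1/n₁ + 1/(k·n₁)) = σ²·(k+1)/(k·n₁).
So n₁ = (1 + 1/k)·((z_{α} + z_β)/d)² = 1.500 × (2.319/0.27)².
n₁ = 1.500 × 73.77 = 110.7.
Round up: n₁ = 111, giving n₂ = 2 × 111 = 222.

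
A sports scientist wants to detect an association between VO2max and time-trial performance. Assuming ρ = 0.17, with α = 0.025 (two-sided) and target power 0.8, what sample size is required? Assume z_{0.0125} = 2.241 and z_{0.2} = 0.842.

n = 326

Fisher's z: C = ½·ln((1+r)/(1−r)) = ½·ln(1.4096) = 0.1717.
n = ((z_{α/2} + z_β)/C)² + 3.
(2.241 + 0.842) / 0.1717 = 3.083 / 0.1717 = 17.956.
n = 17.956² + 3 = 322.41 + 3 = 325.4.
Round up.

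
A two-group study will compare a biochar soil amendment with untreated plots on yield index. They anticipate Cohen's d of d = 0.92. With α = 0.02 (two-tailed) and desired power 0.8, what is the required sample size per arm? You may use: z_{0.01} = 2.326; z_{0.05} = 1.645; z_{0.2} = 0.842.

For two independent groups with equal n: n = 2·((z_{α/2} + z_β) / d)².
z_{α/2} + z_β = 2.326 + 0.842 = 3.168.
n = 2 × (3.168 / 0.92)² = 2 × 3.443² = 2 × 11.86 = 23.7.
Round up to the next whole participant.

n = 24 per group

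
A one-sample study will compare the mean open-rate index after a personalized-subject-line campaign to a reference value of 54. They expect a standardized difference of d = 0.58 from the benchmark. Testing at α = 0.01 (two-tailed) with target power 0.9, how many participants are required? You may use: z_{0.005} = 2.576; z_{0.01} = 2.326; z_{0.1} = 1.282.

For a one-sample test: n = ((z_{α/2} + z_β) / d)².
z_{α/2} + z_β = 2.576 + 1.282 = 3.858.
n = (3.858 / 0.58)² = 6.652² = 44.25.
Round up.

n = 45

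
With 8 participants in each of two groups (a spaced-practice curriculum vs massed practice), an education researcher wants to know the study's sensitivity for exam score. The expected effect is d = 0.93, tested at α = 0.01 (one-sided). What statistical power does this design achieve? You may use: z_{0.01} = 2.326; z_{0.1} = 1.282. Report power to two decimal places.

power ≈ 0.32

For two equal groups, power = Φ(d·√(n/2) − z_{α}).
d·√(n/2) = 0.93 × √(8/2) = 0.93 × 2.000 = 1.860.
z_β = 1.860 − 2.326 = -0.466.
Power = Φ(-0.466) = 0.321.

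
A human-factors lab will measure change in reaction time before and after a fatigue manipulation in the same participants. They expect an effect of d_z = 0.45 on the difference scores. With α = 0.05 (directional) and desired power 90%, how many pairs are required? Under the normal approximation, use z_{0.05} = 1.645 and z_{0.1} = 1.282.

For a paired (one-sample on differences) test: n = ((z_{α} + z_β) / d)².
z_{α} + z_β = 1.645 + 1.282 = 2.927.
n = (2.927 / 0.45)² = 6.504² = 42.31.
Round up.

n = 43 pairs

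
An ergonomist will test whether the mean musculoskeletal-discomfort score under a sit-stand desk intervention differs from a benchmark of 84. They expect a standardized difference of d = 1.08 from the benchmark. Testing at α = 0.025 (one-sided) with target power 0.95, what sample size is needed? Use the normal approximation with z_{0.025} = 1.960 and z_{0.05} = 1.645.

n = 12

For a one-sample test: n = ((z_{α} + z_β) / d)².
z_{α} + z_β = 1.960 + 1.645 = 3.605.
n = (3.605 / 1.08)² = 3.338² = 11.14.
Round up.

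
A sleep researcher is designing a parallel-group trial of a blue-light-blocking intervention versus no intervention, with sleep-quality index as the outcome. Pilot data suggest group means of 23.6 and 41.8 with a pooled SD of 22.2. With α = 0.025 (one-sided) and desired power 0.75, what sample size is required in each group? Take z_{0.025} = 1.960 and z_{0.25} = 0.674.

n = 21 per group

Cohen's d = |M₁ − M₂| / SD_pooled = |23.6 − 41.8| / 22.2 = 18.2 / 22.2 = 0.820.
For two independent groups with equal n: n = 2·((z_{α} + z_β) / d)².
z_{α} + z_β = 1.960 + 0.674 = 2.634.
n = 2 × (2.634 / 0.820)² = 2 × 3.212² = 2 × 10.32 = 20.6.
Round up to the next whole participant.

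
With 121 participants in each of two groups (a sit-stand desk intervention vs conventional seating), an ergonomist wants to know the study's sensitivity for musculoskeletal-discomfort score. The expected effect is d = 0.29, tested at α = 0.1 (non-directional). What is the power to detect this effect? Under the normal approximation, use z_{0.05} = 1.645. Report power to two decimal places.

For two equal groups, power = Φ(d·√(n/2) − z_{α/2}).
d·√(n/2) = 0.29 × √(121/2) = 0.29 × 7.778 = 2.256.
z_β = 2.256 − 1.645 = 0.611.
Power = Φ(0.611) = 0.729.

power ≈ 0.73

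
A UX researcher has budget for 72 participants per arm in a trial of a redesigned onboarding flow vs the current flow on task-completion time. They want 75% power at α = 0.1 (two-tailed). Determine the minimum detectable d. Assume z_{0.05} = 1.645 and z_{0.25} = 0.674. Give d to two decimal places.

For two independent groups of n = 72 each: d_min = (z_{α/2} + z_β)·√(2/n).
z-sum = 1.645 + 0.674 = 2.319.
d_min = 2.319 × √(2/72) = 2.319 × 0.1667 = 0.386.

d_min ≈ 0.39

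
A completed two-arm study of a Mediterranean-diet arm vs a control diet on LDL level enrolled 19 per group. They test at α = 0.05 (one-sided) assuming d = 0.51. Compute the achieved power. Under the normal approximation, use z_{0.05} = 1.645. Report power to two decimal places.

For two equal groups, power = Φ(d·√(n/2) − z_{α}).
d·√(n/2) = 0.51 × √(19/2) = 0.51 × 3.082 = 1.572.
z_β = 1.572 − 1.645 = -0.073.
Power = Φ(-0.073) = 0.471.

power ≈ 0.47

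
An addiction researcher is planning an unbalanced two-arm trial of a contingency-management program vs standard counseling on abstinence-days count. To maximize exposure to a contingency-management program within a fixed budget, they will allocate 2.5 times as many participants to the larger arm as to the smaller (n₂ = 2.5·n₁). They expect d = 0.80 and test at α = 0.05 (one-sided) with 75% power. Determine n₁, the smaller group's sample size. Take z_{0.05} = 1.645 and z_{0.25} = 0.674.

With allocation ratio k = n₂/n₁ = 2.5, Var(x̄₁−x̄₂) = σ²(1/n₁ + 1/(k·n₁)) = σ²·(k+1)/(k·n₁).
So n₁ = (1 + 1/k)·((z_{α} + z_β)/d)² = 1.400 × (2.319/0.80)².
n₁ = 1.400 × 8.40 = 11.8.
Round up: n₁ = 12, giving n₂ = 2.5 × 12 = 30.

n₁ = 12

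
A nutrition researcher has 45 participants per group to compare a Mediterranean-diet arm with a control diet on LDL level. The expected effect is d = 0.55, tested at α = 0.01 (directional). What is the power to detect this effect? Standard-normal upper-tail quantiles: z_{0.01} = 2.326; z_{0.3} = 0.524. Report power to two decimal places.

For two equal groups, power = Φ(d·√(n/2) − z_{α}).
d·√(n/2) = 0.55 × √(45/2) = 0.55 × 4.743 = 2.609.
z_β = 2.609 − 2.326 = 0.283.
Power = Φ(0.283) = 0.611.

power ≈ 0.61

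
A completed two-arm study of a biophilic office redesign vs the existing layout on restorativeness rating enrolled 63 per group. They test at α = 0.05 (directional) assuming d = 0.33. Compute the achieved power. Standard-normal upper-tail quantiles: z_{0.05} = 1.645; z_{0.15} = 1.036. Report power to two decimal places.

power ≈ 0.58

For two equal groups, power = Φ(d·√(n/2) − z_{α}).
d·√(n/2) = 0.33 × √(63/2) = 0.33 × 5.612 = 1.852.
z_β = 1.852 − 1.645 = 0.207.
Power = Φ(0.207) = 0.582.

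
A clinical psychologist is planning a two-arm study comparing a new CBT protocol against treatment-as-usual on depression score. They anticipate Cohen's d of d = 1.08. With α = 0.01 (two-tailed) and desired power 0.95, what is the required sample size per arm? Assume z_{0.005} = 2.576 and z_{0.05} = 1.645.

n = 31 per group

For two independent groups with equal n: n = 2·((z_{α/2} + z_β) / d)².
z_{α/2} + z_β = 2.576 + 1.645 = 4.221.
n = 2 × (4.221 / 1.08)² = 2 × 3.908² = 2 × 15.28 = 30.6.
Round up to the next whole participant.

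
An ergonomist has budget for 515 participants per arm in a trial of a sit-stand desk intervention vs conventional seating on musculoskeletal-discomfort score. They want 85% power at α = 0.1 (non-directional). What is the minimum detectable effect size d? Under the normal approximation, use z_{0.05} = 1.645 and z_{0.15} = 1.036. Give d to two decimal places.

For two independent groups of n = 515 each: d_min = (z_{α/2} + z_β)·√(2/n).
z-sum = 1.645 + 1.036 = 2.681.
d_min = 2.681 × √(2/515) = 2.681 × 0.0623 = 0.167.

d_min ≈ 0.17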